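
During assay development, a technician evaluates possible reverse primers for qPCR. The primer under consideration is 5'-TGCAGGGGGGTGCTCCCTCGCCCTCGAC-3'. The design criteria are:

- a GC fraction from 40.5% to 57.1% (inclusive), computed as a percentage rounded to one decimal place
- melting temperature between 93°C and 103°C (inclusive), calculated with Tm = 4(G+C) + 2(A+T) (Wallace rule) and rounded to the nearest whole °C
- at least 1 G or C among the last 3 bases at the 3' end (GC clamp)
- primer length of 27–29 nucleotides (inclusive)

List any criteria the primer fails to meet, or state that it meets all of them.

Fails: GC content.

Base counts: A=2, T=5, G=10, C=11 (length 28).
GC content: GC 21/28 = 75.0%, outside 40.5–57.1% ✗
Tm: Tm = 2·7 + 4·21 = 98°C ✓
GC clamp: 3' end GAC has 2 G/C ✓
length: length 28 ✓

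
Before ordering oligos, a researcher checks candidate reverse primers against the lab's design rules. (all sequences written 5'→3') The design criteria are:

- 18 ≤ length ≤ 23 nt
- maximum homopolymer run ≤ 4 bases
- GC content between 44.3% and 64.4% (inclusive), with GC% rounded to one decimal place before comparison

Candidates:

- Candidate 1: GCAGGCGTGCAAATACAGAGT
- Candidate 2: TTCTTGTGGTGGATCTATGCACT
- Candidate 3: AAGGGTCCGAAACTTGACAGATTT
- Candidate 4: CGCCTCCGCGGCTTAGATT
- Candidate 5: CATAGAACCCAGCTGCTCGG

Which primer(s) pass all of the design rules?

Candidate 1, Candidate 4 and Candidate 5.

Candidate 1 (21 nt, A=7 T=3 G=7 C=4): length 21 ✓; longest run = 3 ✓; GC 11/21 = 52.4% ✓ — passes.
Candidate 2 (23 nt, A=3 T=10 G=6 C=4): length 23 ✓; longest run = 2 ✓; GC 10/23 = 43.5%, outside 44.3–64.4% ✗ — fails.
Candidate 3 (24 nt, A=8 T=6 G=6 C=4): length 24, outside 18–23 ✗; longest run = 3 ✓; GC 10/24 = 41.7%, outside 44.3–64.4% ✗ — fails.
Candidate 4 (19 nt, A=2 T=5 G=5 C=7): length 19 ✓; longest run = 2 ✓; GC 12/19 = 63.2% ✓ — passes.
Candidate 5 (20 nt, A=5 T=3 G=5 C=7): length 20 ✓; longest run = 3 ✓; GC 12/20 = 60.0% ✓ — passes.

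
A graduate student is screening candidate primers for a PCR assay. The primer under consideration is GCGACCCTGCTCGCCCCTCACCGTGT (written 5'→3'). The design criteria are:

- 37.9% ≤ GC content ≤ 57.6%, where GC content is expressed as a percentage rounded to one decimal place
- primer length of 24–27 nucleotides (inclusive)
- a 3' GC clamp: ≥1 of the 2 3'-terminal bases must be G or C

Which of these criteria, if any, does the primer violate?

Fails: GC content.

Base counts: A=2, T=5, G=6, C=13 (length 26).
GC content: GC 19/26 = 73.1%, outside 37.9–57.6% ✗
length: length 26 ✓
GC clamp: 3' end GT has 1 G/C ✓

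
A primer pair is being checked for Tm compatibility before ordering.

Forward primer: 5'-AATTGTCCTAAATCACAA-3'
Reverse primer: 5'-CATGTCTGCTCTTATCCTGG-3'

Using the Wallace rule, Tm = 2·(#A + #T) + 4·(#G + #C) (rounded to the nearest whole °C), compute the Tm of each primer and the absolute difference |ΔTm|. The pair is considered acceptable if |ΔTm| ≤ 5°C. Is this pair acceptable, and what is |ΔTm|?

|ΔTm| = 14°C; the pair is not acceptable.

Forward: A=8 T=5 G=1 C=4 → Tm = 2·13 + 4·5 = 46°C.
Reverse: A=2 T=8 G=4 C=6 → Tm = 2·10 + 4·10 = 60°C.
|ΔTm| = |46 − 60| = 14°C, > 5°C.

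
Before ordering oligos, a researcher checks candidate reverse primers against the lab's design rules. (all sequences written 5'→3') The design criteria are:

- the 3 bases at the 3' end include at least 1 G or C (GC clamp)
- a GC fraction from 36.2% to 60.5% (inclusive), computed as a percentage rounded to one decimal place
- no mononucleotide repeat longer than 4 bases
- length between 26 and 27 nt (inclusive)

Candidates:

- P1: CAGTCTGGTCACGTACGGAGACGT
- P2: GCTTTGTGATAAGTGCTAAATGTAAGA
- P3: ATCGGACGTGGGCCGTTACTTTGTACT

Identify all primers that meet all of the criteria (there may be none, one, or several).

P1 (24 nt, A=5 T=5 G=8 C=6): 3' end CGT has 2 G/C ✓; GC 14/24 = 58.3% ✓; longest run = 2 ✓; length 24, outside 26–27 ✗ — fails.
P2 (27 nt, A=9 T=9 G=7 C=2): 3' end AGA has 1 G/C ✓; GC 9/27 = 33.3%, outside 36.2–60.5% ✗; longest run = 3 ✓; length 27 ✓ — fails.
P3 (27 nt, A=4 T=9 G=8 C=6): 3' end ACT has 1 G/C ✓; GC 14/27 = 51.9% ✓; longest run = 3 ✓; length 27 ✓ — passes.

P3 only.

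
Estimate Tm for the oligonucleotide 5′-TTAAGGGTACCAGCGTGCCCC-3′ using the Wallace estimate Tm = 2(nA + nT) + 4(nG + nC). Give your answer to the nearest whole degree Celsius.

68°C

Base counts: A=4, T=4, G=6, C=7 (length 21).
Tm = 2·(4+4) + 4·(6+7) = 2·8 + 4·13 = 16 + 52 = 68°C.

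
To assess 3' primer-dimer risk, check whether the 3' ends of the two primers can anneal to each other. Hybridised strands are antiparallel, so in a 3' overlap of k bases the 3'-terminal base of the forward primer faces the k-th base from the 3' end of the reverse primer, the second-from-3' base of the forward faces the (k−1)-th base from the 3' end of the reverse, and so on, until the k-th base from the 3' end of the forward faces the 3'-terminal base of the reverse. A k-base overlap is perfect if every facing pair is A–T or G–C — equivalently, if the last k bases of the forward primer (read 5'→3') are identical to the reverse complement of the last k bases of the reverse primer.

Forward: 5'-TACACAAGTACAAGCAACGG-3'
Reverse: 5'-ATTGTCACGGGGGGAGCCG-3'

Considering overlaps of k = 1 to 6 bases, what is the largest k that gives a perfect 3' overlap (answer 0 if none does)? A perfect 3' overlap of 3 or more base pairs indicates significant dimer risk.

Longest perfect overlap: 3 complementary base pairs; significant dimer risk (threshold 3).

Last 6 bases (5'→3') — forward …CAACGG, reverse …GAGCCG.
Reverse complement of the reverse primer's last 6 bases: CGGCTC; its first k bases are the reverse complement of the reverse primer's last k bases, so a perfect k-base overlap needs the forward primer's last k bases to equal them.
Comparing (forward last k vs required): k=1: G vs C ✗; k=2: GG vs CG ✗; k=3: CGG vs CGG ✓; k=4: ACGG vs CGGC ✗; k=5: AACGG vs CGGCT ✗; k=6: CAACGG vs CGGCTC ✗.
Only k = 3 is perfect, so the longest perfect 3' overlap is 3.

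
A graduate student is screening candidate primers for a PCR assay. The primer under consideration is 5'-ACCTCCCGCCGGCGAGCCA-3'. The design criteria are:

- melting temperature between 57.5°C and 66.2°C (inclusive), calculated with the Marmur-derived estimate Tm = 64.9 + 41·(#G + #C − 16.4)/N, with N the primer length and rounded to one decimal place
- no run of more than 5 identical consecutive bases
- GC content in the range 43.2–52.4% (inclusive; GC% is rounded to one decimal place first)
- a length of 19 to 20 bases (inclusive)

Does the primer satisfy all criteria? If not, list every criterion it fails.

Fails: GC content.

Base counts: A=3, T=1, G=5, C=10 (length 19).
Tm: Tm = 64.9 + 41·(15 − 16.4)/19 = 61.9°C ✓
homopolymer run: longest run = 3 ✓
GC content: GC 15/19 = 78.9%, outside 43.2–52.4% ✗
length: length 19 ✓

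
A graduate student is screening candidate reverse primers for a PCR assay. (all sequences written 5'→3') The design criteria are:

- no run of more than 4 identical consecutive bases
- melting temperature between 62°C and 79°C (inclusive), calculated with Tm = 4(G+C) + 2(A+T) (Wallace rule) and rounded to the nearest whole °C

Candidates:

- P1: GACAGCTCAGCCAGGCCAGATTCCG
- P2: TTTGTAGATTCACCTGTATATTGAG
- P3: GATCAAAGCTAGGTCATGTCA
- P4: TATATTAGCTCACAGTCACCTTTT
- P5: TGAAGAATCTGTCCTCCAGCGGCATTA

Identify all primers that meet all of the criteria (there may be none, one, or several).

P2 and P4.

P1 (25 nt, A=6 T=3 G=7 C=9): longest run = 2 ✓; Tm = 2·9 + 4·16 = 82°C, outside 62–79°C ✗ — fails.
P2 (25 nt, A=6 T=11 G=5 C=3): longest run = 3 ✓; Tm = 2·17 + 4·8 = 66°C ✓ — passes.
P3 (21 nt, A=7 T=5 G=5 C=4): longest run = 3 ✓; Tm = 2·12 + 4·9 = 60°C, outside 62–79°C ✗ — fails.
P4 (24 nt, A=6 T=10 G=2 C=6): longest run = 4 ✓; Tm = 2·16 + 4·8 = 64°C ✓ — passes.
P5 (27 nt, A=7 T=7 G=6 C=7): longest run = 2 ✓; Tm = 2·14 + 4·13 = 80°C, outside 62–79°C ✗ — fails.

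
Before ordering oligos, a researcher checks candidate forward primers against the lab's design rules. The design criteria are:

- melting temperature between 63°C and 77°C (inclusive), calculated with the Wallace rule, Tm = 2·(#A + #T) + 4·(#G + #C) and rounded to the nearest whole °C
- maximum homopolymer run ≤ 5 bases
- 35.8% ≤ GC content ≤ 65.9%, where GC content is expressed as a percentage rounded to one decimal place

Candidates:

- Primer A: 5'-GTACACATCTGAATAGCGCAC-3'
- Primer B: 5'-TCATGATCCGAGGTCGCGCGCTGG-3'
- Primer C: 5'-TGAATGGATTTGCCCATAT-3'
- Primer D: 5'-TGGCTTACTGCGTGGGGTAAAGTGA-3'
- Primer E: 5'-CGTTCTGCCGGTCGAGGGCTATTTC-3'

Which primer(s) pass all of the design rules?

Primer A (21 nt, A=7 T=4 G=4 C=6): Tm = 2·11 + 4·10 = 62°C, outside 63–77°C ✗; longest run = 2 ✓; GC 10/21 = 47.6% ✓ — fails.
Primer B (24 nt, A=3 T=5 G=9 C=7): Tm = 2·8 + 4·16 = 80°C, outside 63–77°C ✗; longest run = 2 ✓; GC 16/24 = 66.7%, outside 35.8–65.9% ✗ — fails.
Primer C (19 nt, A=5 T=7 G=4 C=3): Tm = 2·12 + 4·7 = 52°C, outside 63–77°C ✗; longest run = 3 ✓; GC 7/19 = 36.8% ✓ — fails.
Primer D (25 nt, A=5 T=7 G=10 C=3): Tm = 2·12 + 4·13 = 76°C ✓; longest run = 4 ✓; GC 13/25 = 52.0% ✓ — passes.
Primer E (25 nt, A=2 T=8 G=8 C=7): Tm = 2·10 + 4·15 = 80°C, outside 63–77°C ✗; longest run = 3 ✓; GC 15/25 = 60.0% ✓ — fails.

Primer D only.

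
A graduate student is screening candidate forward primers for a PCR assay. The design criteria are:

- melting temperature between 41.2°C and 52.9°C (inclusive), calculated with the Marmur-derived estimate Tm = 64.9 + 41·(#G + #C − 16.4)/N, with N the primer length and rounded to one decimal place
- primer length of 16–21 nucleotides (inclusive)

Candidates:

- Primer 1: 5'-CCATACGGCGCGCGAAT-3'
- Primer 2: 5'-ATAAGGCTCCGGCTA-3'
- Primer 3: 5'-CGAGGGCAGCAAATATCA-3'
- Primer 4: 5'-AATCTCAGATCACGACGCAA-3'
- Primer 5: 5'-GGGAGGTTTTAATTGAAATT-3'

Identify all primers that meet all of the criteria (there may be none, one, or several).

Primer 1 (17 nt, A=4 T=2 G=5 C=6): Tm = 64.9 + 41·(11 − 16.4)/17 = 51.9°C ✓; length 17 ✓ — passes.
Primer 2 (15 nt, A=4 T=3 G=4 C=4): Tm = 64.9 + 41·(8 − 16.4)/15 = 41.9°C ✓; length 15, outside 16–21 ✗ — fails.
Primer 3 (18 nt, A=7 T=2 G=5 C=4): Tm = 64.9 + 41·(9 − 16.4)/18 = 48.0°C ✓; length 18 ✓ — passes.
Primer 4 (20 nt, A=8 T=3 G=3 C=6): Tm = 64.9 + 41·(9 − 16.4)/20 = 49.7°C ✓; length 20 ✓ — passes.
Primer 5 (20 nt, A=6 T=8 G=6 C=0): Tm = 64.9 + 41·(6 − 16.4)/20 = 43.6°C ✓; length 20 ✓ — passes.

Primer 1, Primer 3, Primer 4 and Primer 5.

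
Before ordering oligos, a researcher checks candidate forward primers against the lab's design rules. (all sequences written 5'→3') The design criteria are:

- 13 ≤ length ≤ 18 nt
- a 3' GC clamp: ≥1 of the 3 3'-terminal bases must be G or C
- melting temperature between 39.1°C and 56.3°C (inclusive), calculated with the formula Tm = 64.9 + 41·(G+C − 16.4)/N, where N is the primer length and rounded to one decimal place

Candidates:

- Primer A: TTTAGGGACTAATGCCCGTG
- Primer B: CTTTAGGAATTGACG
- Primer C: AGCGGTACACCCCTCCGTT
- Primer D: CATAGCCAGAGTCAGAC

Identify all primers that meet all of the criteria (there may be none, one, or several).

Primer A (20 nt, A=4 T=6 G=6 C=4): length 20, outside 13–18 ✗; 3' end GTG has 2 G/C ✓; Tm = 64.9 + 41·(10 − 16.4)/20 = 51.8°C ✓ — fails.
Primer B (15 nt, A=4 T=5 G=4 C=2): length 15 ✓; 3' end ACG has 2 G/C ✓; Tm = 64.9 + 41·(6 − 16.4)/15 = 36.5°C, outside 39.1–56.3°C ✗ — fails.
Primer C (19 nt, A=3 T=4 G=4 C=8): length 19, outside 13–18 ✗; 3' end GTT has 1 G/C ✓; Tm = 64.9 + 41·(12 − 16.4)/19 = 55.4°C ✓ — fails.
Primer D (17 nt, A=6 T=2 G=4 C=5): length 17 ✓; 3' end GAC has 2 G/C ✓; Tm = 64.9 + 41·(9 − 16.4)/17 = 47.1°C ✓ — passes.

Primer D only.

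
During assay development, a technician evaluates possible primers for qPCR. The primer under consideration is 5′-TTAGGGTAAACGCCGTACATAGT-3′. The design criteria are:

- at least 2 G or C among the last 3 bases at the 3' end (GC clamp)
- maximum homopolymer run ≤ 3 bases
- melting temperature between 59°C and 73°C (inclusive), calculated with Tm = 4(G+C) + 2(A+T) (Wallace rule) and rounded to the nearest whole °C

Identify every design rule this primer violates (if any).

Fails: GC clamp.

Base counts: A=7, T=6, G=6, C=4 (length 23).
GC clamp: 3' end AGT has 1 G/C, need ≥2 ✗
homopolymer run: longest run = 3 ✓
Tm: Tm = 2·13 + 4·10 = 66°C ✓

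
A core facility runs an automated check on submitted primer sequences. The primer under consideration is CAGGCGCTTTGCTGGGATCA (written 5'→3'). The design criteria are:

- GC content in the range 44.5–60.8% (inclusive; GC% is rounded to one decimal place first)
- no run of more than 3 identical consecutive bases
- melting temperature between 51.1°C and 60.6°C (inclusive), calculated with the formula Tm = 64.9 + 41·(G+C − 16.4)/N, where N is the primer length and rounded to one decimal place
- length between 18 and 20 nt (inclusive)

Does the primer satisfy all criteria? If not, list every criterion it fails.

Base counts: A=3, T=5, G=7, C=5 (length 20).
GC content: GC 12/20 = 60.0% ✓
homopolymer run: longest run = 3 ✓
Tm: Tm = 64.9 + 41·(12 − 16.4)/20 = 55.9°C ✓
length: length 20 ✓

Meets all criteria.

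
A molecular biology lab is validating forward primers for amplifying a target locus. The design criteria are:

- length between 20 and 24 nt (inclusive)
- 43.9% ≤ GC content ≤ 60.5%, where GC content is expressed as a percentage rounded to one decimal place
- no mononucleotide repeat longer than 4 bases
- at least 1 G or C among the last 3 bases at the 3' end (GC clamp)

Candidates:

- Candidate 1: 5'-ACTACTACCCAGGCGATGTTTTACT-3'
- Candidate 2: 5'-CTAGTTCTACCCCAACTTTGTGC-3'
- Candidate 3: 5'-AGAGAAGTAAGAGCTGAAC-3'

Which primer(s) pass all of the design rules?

Candidate 1 (25 nt, A=6 T=8 G=4 C=7): length 25, outside 20–24 ✗; GC 11/25 = 44.0% ✓; longest run = 4 ✓; 3' end ACT has 1 G/C ✓ — fails.
Candidate 2 (23 nt, A=4 T=8 G=3 C=8): length 23 ✓; GC 11/23 = 47.8% ✓; longest run = 4 ✓; 3' end TGC has 2 G/C ✓ — passes.
Candidate 3 (19 nt, A=9 T=2 G=6 C=2): length 19, outside 20–24 ✗; GC 8/19 = 42.1%, outside 43.9–60.5% ✗; longest run = 2 ✓; 3' end AAC has 1 G/C ✓ — fails.

Candidate 2 only.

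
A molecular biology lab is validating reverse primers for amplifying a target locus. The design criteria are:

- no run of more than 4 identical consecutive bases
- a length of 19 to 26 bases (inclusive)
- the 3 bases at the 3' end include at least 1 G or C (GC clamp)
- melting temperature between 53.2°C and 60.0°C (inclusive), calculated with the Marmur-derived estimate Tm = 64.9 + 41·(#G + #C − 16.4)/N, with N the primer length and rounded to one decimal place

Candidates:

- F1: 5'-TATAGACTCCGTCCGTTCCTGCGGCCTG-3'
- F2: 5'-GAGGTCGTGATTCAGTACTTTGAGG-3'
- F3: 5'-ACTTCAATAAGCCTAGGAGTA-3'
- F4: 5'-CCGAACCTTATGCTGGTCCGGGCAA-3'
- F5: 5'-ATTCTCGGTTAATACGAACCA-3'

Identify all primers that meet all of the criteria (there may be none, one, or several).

F2 only.

F1 (28 nt, A=3 T=8 G=7 C=10): longest run = 2 ✓; length 28, outside 19–26 ✗; 3' end CTG has 2 G/C ✓; Tm = 64.9 + 41·(17 − 16.4)/28 = 65.8°C, outside 53.2–60.0°C ✗ — fails.
F2 (25 nt, A=5 T=8 G=9 C=3): longest run = 3 ✓; length 25 ✓; 3' end AGG has 2 G/C ✓; Tm = 64.9 + 41·(12 − 16.4)/25 = 57.7°C ✓ — passes.
F3 (21 nt, A=8 T=5 G=4 C=4): longest run = 2 ✓; length 21 ✓; 3' end GTA has 1 G/C ✓; Tm = 64.9 + 41·(8 − 16.4)/21 = 48.5°C, outside 53.2–60.0°C ✗ — fails.
F4 (25 nt, A=5 T=5 G=7 C=8): longest run = 3 ✓; length 25 ✓; 3' end CAA has 1 G/C ✓; Tm = 64.9 + 41·(15 − 16.4)/25 = 62.6°C, outside 53.2–60.0°C ✗ — fails.
F5 (21 nt, A=7 T=6 G=3 C=5): longest run = 2 ✓; length 21 ✓; 3' end CCA has 2 G/C ✓; Tm = 64.9 + 41·(8 − 16.4)/21 = 48.5°C, outside 53.2–60.0°C ✗ — fails.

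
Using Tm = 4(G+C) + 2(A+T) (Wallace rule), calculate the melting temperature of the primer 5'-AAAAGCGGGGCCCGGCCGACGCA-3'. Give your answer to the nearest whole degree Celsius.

Base counts: A=6, T=0, G=9, C=8 (length 23).
Tm = 2·(6+0) + 4·(9+8) = 2·6 + 4·17 = 12 + 68 = 80°C.

80°C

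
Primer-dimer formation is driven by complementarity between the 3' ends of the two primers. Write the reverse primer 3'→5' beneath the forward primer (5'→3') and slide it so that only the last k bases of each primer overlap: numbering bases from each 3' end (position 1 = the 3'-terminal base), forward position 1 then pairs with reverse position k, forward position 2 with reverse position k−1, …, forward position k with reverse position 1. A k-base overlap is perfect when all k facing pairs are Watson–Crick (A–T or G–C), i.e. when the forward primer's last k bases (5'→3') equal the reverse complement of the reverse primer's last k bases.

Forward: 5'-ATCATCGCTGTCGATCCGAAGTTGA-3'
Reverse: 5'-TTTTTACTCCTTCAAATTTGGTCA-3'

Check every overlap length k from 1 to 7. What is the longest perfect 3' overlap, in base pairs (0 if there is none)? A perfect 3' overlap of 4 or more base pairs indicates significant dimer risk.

Last 7 bases (5'→3') — forward …AAGTTGA, reverse …TTGGTCA.
Reverse complement of the reverse primer's last 7 bases: TGACCAA; its first k bases are the reverse complement of the reverse primer's last k bases, so a perfect k-base overlap needs the forward primer's last k bases to equal them.
Comparing (forward last k vs required): k=1: A vs T ✗; k=2: GA vs TG ✗; k=3: TGA vs TGA ✓; k=4: TTGA vs TGAC ✗; k=5: GTTGA vs TGACC ✗; k=6: AGTTGA vs TGACCA ✗; k=7: AAGTTGA vs TGACCAA ✗.
Only k = 3 is perfect, so the longest perfect 3' overlap is 3.

Longest perfect overlap: 3 complementary base pairs; below the dimer-risk threshold (threshold 4).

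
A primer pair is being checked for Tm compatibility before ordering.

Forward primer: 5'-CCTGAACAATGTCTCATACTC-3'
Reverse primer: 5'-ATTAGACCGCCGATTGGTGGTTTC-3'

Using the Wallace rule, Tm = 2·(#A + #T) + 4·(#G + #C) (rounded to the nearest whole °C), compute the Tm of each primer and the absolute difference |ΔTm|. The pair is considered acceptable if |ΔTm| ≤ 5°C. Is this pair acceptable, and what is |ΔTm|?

Forward: A=6 T=6 G=2 C=7 → Tm = 2·12 + 4·9 = 60°C.
Reverse: A=4 T=8 G=7 C=5 → Tm = 2·12 + 4·12 = 72°C.
|ΔTm| = |60 − 72| = 12°C, > 5°C.

|ΔTm| = 12°C; the pair is not acceptable.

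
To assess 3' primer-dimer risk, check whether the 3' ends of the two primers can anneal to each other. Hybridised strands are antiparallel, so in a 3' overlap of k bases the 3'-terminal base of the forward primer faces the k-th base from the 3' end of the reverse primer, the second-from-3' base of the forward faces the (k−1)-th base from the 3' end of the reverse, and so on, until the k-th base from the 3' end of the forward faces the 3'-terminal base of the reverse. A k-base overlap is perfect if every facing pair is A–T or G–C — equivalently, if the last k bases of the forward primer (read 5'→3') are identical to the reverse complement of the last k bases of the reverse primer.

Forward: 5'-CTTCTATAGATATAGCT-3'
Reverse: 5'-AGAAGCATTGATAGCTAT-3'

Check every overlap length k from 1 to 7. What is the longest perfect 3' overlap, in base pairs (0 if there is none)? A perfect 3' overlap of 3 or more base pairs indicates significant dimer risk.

Last 7 bases (5'→3') — forward …TATAGCT, reverse …TAGCTAT.
Reverse complement of the reverse primer's last 7 bases: ATAGCTA; its first k bases are the reverse complement of the reverse primer's last k bases, so a perfect k-base overlap needs the forward primer's last k bases to equal them.
Comparing (forward last k vs required): k=1: T vs A ✗; k=2: CT vs AT ✗; k=3: GCT vs ATA ✗; k=4: AGCT vs ATAG ✗; k=5: TAGCT vs ATAGC ✗; k=6: ATAGCT vs ATAGCT ✓; k=7: TATAGCT vs ATAGCTA ✗.
Only k = 6 is perfect, so the longest perfect 3' overlap is 6.

Longest perfect overlap: 6 complementary base pairs; significant dimer risk (threshold 3).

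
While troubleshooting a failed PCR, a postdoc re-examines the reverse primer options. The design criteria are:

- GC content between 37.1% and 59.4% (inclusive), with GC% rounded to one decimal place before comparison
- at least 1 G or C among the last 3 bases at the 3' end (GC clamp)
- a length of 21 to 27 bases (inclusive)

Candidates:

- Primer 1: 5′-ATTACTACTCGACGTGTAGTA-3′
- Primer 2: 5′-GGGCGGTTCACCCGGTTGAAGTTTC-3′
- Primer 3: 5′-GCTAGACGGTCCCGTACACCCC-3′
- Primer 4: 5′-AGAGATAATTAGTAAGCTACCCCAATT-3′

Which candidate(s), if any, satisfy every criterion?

Primer 1 (21 nt, A=6 T=7 G=4 C=4): GC 8/21 = 38.1% ✓; 3' end GTA has 1 G/C ✓; length 21 ✓ — passes.
Primer 2 (25 nt, A=3 T=7 G=9 C=6): GC 15/25 = 60.0%, outside 37.1–59.4% ✗; 3' end TTC has 1 G/C ✓; length 25 ✓ — fails.
Primer 3 (22 nt, A=4 T=3 G=5 C=10): GC 15/22 = 68.2%, outside 37.1–59.4% ✗; 3' end CCC has 3 G/C ✓; length 22 ✓ — fails.
Primer 4 (27 nt, A=11 T=7 G=4 C=5): GC 9/27 = 33.3%, outside 37.1–59.4% ✗; 3' end ATT has 0 G/C, need ≥1 ✗; length 27 ✓ — fails.

Primer 1 only.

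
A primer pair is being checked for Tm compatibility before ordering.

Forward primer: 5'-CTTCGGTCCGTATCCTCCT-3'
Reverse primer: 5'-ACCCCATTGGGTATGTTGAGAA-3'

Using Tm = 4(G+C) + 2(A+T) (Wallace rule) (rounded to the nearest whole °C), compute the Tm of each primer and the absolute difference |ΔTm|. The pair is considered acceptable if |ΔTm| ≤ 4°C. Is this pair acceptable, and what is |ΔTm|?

Forward: A=1 T=7 G=3 C=8 → Tm = 2·8 + 4·11 = 60°C.
Reverse: A=6 T=6 G=6 C=4 → Tm = 2·12 + 4·10 = 64°C.
|ΔTm| = |60 − 64| = 4°C, ≤ 4°C.

|ΔTm| = 4°C; the pair is acceptable.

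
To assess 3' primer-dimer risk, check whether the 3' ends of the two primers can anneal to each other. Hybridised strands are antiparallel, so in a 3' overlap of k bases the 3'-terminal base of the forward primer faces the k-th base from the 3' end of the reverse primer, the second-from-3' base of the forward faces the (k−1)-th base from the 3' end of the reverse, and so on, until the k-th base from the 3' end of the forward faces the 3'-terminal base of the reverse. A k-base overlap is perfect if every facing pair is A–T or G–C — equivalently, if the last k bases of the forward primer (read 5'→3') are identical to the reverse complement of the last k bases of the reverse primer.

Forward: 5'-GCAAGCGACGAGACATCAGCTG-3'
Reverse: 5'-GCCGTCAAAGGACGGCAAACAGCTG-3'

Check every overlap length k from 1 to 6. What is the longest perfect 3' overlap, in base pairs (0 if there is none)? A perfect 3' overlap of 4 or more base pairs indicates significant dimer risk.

Last 6 bases (5'→3') — forward …CAGCTG, reverse …CAGCTG.
Reverse complement of the reverse primer's last 6 bases: CAGCTG; its first k bases are the reverse complement of the reverse primer's last k bases, so a perfect k-base overlap needs the forward primer's last k bases to equal them.
Comparing (forward last k vs required): k=1: G vs C ✗; k=2: TG vs CA ✗; k=3: CTG vs CAG ✗; k=4: GCTG vs CAGC ✗; k=5: AGCTG vs CAGCT ✗; k=6: CAGCTG vs CAGCTG ✓.
Only k = 6 is perfect, so the longest perfect 3' overlap is 6.

Longest perfect overlap: 6 complementary base pairs; significant dimer risk (threshold 4).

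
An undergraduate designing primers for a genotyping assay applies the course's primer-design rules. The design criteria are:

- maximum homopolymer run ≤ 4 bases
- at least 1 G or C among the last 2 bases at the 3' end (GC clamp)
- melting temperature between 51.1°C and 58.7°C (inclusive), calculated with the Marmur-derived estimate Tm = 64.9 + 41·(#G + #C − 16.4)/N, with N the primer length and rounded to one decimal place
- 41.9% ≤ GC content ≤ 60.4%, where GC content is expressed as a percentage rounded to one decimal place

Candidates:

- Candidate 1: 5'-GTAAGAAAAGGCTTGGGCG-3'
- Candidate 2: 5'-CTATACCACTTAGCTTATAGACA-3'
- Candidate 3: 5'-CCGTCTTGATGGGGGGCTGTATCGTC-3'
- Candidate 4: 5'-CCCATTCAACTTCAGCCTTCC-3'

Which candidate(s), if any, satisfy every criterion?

Candidate 1 (19 nt, A=6 T=3 G=8 C=2): longest run = 4 ✓; 3' end CG has 2 G/C ✓; Tm = 64.9 + 41·(10 − 16.4)/19 = 51.1°C ✓; GC 10/19 = 52.6% ✓ — passes.
Candidate 2 (23 nt, A=8 T=7 G=2 C=6): longest run = 2 ✓; 3' end CA has 1 G/C ✓; Tm = 64.9 + 41·(8 − 16.4)/23 = 49.9°C, outside 51.1–58.7°C ✗; GC 8/23 = 34.8%, outside 41.9–60.4% ✗ — fails.
Candidate 3 (26 nt, A=2 T=8 G=10 C=6): longest run = 6, exceeds 4 ✗; 3' end TC has 1 G/C ✓; Tm = 64.9 + 41·(16 − 16.4)/26 = 64.3°C, outside 51.1–58.7°C ✗; GC 16/26 = 61.5%, outside 41.9–60.4% ✗ — fails.
Candidate 4 (21 nt, A=4 T=6 G=1 C=10): longest run = 3 ✓; 3' end CC has 2 G/C ✓; Tm = 64.9 + 41·(11 − 16.4)/21 = 54.4°C ✓; GC 11/21 = 52.4% ✓ — passes.

Candidate 1 and Candidate 4.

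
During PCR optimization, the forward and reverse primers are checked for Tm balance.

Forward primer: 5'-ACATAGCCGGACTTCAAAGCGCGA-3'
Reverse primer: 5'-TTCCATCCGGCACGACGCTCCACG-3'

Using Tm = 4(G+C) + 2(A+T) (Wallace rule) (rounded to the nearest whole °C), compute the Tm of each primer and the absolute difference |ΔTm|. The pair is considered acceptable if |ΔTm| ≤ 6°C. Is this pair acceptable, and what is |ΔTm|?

|ΔTm| = 6°C; the pair is acceptable.

Forward: A=8 T=3 G=6 C=7 → Tm = 2·11 + 4·13 = 74°C.
Reverse: A=4 T=4 G=5 C=11 → Tm = 2·8 + 4·16 = 80°C.
|ΔTm| = |74 − 80| = 6°C, ≤ 6°C.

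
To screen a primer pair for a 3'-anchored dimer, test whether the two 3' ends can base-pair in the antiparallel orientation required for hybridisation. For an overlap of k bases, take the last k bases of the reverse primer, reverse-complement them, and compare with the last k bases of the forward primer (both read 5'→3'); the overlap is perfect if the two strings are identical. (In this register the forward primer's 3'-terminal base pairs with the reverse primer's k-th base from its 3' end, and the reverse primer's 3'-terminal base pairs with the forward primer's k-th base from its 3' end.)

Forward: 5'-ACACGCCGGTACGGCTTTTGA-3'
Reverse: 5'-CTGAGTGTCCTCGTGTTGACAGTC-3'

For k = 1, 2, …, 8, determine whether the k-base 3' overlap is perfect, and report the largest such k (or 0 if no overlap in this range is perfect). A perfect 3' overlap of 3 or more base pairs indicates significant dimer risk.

Last 8 bases (5'→3') — forward …GCTTTTGA, reverse …TGACAGTC.
Reverse complement of the reverse primer's last 8 bases: GACTGTCA; its first k bases are the reverse complement of the reverse primer's last k bases, so a perfect k-base overlap needs the forward primer's last k bases to equal them.
Comparing (forward last k vs required): k=1: A vs G ✗; k=2: GA vs GA ✓; k=3: TGA vs GAC ✗; k=4: TTGA vs GACT ✗; k=5: TTTGA vs GACTG ✗; k=6: TTTTGA vs GACTGT ✗; k=7: CTTTTGA vs GACTGTC ✗; k=8: GCTTTTGA vs GACTGTCA ✗.
Only k = 2 is perfect, so the longest perfect 3' overlap is 2.

Longest perfect overlap: 2 complementary base pairs; below the dimer-risk threshold (threshold 3).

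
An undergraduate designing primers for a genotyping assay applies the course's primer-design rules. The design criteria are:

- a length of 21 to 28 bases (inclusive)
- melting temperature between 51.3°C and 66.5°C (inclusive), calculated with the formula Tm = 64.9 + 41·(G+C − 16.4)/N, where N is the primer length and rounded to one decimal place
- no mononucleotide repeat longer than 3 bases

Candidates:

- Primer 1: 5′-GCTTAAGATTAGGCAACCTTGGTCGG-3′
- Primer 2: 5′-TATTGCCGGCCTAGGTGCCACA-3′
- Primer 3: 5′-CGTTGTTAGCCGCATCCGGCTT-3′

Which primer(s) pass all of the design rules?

Primer 1 (26 nt, A=6 T=7 G=8 C=5): length 26 ✓; Tm = 64.9 + 41·(13 − 16.4)/26 = 59.5°C ✓; longest run = 2 ✓ — passes.
Primer 2 (22 nt, A=4 T=5 G=6 C=7): length 22 ✓; Tm = 64.9 + 41·(13 − 16.4)/22 = 58.6°C ✓; longest run = 2 ✓ — passes.
Primer 3 (22 nt, A=2 T=7 G=6 C=7): length 22 ✓; Tm = 64.9 + 41·(13 − 16.4)/22 = 58.6°C ✓; longest run = 2 ✓ — passes.

Primer 1, Primer 2 and Primer 3.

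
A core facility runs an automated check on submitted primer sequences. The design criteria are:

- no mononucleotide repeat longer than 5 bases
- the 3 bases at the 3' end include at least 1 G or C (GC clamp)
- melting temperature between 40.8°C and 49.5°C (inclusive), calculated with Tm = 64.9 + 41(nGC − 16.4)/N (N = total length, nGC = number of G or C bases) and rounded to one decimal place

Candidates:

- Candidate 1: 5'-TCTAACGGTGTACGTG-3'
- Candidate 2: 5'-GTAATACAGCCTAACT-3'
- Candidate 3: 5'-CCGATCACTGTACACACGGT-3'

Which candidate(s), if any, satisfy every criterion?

Candidate 1 only.

Candidate 1 (16 nt, A=3 T=5 G=5 C=3): longest run = 2 ✓; 3' end GTG has 2 G/C ✓; Tm = 64.9 + 41·(8 − 16.4)/16 = 43.4°C ✓ — passes.
Candidate 2 (16 nt, A=6 T=4 G=2 C=4): longest run = 2 ✓; 3' end ACT has 1 G/C ✓; Tm = 64.9 + 41·(6 − 16.4)/16 = 38.3°C, outside 40.8–49.5°C ✗ — fails.
Candidate 3 (20 nt, A=5 T=4 G=4 C=7): longest run = 2 ✓; 3' end GGT has 2 G/C ✓; Tm = 64.9 + 41·(11 − 16.4)/20 = 53.8°C, outside 40.8–49.5°C ✗ — fails.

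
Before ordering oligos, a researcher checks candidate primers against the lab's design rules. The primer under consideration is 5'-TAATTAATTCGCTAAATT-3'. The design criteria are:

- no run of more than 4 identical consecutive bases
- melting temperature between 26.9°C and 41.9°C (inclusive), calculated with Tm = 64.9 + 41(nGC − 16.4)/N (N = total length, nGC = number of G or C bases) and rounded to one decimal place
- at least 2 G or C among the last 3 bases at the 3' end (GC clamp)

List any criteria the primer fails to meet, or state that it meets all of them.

Base counts: A=7, T=8, G=1, C=2 (length 18).
homopolymer run: longest run = 3 ✓
Tm: Tm = 64.9 + 41·(3 − 16.4)/18 = 34.4°C ✓
GC clamp: 3' end ATT has 0 G/C, need ≥2 ✗

Fails: GC clamp.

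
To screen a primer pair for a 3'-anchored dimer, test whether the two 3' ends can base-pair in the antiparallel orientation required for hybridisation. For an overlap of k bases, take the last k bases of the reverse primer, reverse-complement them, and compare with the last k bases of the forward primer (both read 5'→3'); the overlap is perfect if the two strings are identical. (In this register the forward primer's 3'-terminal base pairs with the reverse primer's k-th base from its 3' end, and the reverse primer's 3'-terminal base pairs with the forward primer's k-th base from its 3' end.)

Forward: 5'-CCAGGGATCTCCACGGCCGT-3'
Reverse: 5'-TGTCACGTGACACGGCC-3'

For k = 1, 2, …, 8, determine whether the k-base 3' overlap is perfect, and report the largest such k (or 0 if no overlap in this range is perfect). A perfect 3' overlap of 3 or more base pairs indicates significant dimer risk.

Longest perfect overlap: 6 complementary base pairs; significant dimer risk (threshold 3).

Last 8 bases (5'→3') — forward …ACGGCCGT, reverse …ACACGGCC.
Reverse complement of the reverse primer's last 8 bases: GGCCGTGT; its first k bases are the reverse complement of the reverse primer's last k bases, so a perfect k-base overlap needs the forward primer's last k bases to equal them.
Comparing (forward last k vs required): k=1: T vs G ✗; k=2: GT vs GG ✗; k=3: CGT vs GGC ✗; k=4: CCGT vs GGCC ✗; k=5: GCCGT vs GGCCG ✗; k=6: GGCCGT vs GGCCGT ✓; k=7: CGGCCGT vs GGCCGTG ✗; k=8: ACGGCCGT vs GGCCGTGT ✗.
Only k = 6 is perfect, so the longest perfect 3' overlap is 6.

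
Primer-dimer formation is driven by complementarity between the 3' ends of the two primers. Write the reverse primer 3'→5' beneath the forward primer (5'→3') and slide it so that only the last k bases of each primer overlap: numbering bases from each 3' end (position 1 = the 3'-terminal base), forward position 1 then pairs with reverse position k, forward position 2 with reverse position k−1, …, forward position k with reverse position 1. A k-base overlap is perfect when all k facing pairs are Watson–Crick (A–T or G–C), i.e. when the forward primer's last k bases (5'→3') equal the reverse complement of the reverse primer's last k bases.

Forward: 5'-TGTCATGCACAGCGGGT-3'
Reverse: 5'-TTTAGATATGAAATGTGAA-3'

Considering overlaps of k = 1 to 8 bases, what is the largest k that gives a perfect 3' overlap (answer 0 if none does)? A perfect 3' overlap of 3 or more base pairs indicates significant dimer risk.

Longest perfect overlap: 1 complementary base pair; below the dimer-risk threshold (threshold 3).

Last 8 bases (5'→3') — forward …CAGCGGGT, reverse …AATGTGAA.
Reverse complement of the reverse primer's last 8 bases: TTCACATT; its first k bases are the reverse complement of the reverse primer's last k bases, so a perfect k-base overlap needs the forward primer's last k bases to equal them.
Comparing (forward last k vs required): k=1: T vs T ✓; k=2: GT vs TT ✗; k=3: GGT vs TTC ✗; k=4: GGGT vs TTCA ✗; k=5: CGGGT vs TTCAC ✗; k=6: GCGGGT vs TTCACA ✗; k=7: AGCGGGT vs TTCACAT ✗; k=8: CAGCGGGT vs TTCACATT ✗.
Only k = 1 is perfect, so the longest perfect 3' overlap is 1.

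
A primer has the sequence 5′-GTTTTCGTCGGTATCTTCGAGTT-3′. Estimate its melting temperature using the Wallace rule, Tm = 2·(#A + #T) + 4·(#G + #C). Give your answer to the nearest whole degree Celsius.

Base counts: A=2, T=11, G=6, C=4 (length 23).
Tm = 2·(2+11) + 4·(6+4) = 2·13 + 4·10 = 26 + 40 = 66°C.

66°C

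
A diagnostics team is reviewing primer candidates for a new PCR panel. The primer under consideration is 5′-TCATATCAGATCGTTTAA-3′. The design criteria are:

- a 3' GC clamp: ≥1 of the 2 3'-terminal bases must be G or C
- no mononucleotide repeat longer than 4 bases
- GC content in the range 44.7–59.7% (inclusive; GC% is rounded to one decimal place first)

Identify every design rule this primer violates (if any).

Fails: GC clamp, GC content.

Base counts: A=6, T=7, G=2, C=3 (length 18).
GC clamp: 3' end AA has 0 G/C, need ≥1 ✗
homopolymer run: longest run = 3 ✓
GC content: GC 5/18 = 27.8%, outside 44.7–59.7% ✗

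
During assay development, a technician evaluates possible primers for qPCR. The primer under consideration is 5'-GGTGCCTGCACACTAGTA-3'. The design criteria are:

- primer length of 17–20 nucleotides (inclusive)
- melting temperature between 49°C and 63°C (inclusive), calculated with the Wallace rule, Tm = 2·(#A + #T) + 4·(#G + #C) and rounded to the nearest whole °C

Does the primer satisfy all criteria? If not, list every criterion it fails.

Base counts: A=4, T=4, G=5, C=5 (length 18).
length: length 18 ✓
Tm: Tm = 2·8 + 4·10 = 56°C ✓

Meets all criteria.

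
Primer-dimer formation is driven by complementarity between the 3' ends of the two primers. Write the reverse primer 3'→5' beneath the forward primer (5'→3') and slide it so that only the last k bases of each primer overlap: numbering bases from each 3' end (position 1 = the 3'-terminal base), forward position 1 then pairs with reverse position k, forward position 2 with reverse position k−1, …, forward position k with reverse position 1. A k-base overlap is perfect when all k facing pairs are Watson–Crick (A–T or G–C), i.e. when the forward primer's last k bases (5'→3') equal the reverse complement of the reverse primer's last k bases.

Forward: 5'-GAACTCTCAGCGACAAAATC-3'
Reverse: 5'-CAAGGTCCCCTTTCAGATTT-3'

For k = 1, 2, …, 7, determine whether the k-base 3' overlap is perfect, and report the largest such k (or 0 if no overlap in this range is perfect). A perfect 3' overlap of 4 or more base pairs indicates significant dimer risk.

Longest perfect overlap: 5 complementary base pairs; significant dimer risk (threshold 4).

Last 7 bases (5'→3') — forward …CAAAATC, reverse …CAGATTT.
Reverse complement of the reverse primer's last 7 bases: AAATCTG; its first k bases are the reverse complement of the reverse primer's last k bases, so a perfect k-base overlap needs the forward primer's last k bases to equal them.
Comparing (forward last k vs required): k=1: C vs A ✗; k=2: TC vs AA ✗; k=3: ATC vs AAA ✗; k=4: AATC vs AAAT ✗; k=5: AAATC vs AAATC ✓; k=6: AAAATC vs AAATCT ✗; k=7: CAAAATC vs AAATCTG ✗.
Only k = 5 is perfect, so the longest perfect 3' overlap is 5.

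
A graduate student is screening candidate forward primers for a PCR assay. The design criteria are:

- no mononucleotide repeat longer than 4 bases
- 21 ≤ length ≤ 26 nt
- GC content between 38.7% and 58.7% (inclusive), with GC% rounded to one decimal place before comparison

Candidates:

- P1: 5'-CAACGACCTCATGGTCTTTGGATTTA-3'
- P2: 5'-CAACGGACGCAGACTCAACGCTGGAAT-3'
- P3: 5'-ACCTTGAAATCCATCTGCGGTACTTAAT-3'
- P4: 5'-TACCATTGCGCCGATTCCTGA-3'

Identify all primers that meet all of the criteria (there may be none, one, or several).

P1 (26 nt, A=6 T=9 G=5 C=6): longest run = 3 ✓; length 26 ✓; GC 11/26 = 42.3% ✓ — passes.
P2 (27 nt, A=9 T=3 G=7 C=8): longest run = 2 ✓; length 27, outside 21–26 ✗; GC 15/27 = 55.6% ✓ — fails.
P3 (28 nt, A=8 T=9 G=4 C=7): longest run = 3 ✓; length 28, outside 21–26 ✗; GC 11/28 = 39.3% ✓ — fails.
P4 (21 nt, A=4 T=6 G=4 C=7): longest run = 2 ✓; length 21 ✓; GC 11/21 = 52.4% ✓ — passes.

P1 and P4.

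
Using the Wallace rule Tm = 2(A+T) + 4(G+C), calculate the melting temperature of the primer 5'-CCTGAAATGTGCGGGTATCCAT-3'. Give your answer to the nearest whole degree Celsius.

66°C

Base counts: A=5, T=6, G=6, C=5 (length 22).
Tm = 2·(5+6) + 4·(6+5) = 2·11 + 4·11 = 22 + 44 = 66°C.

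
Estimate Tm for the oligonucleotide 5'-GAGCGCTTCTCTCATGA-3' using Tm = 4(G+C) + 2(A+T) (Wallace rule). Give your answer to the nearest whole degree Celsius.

Base counts: A=3, T=5, G=4, C=5 (length 17).
Tm = 2·(3+5) + 4·(4+5) = 2·8 + 4·9 = 16 + 36 = 52°C.

52°C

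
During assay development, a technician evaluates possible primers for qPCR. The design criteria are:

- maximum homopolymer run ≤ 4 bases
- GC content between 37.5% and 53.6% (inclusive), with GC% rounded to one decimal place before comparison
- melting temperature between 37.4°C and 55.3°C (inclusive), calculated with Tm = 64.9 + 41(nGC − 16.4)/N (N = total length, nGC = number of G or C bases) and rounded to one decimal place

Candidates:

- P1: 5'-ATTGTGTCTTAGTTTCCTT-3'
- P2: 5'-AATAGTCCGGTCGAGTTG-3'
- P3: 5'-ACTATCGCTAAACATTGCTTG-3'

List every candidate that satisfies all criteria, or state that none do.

P2 and P3.

P1 (19 nt, A=2 T=11 G=3 C=3): longest run = 3 ✓; GC 6/19 = 31.6%, outside 37.5–53.6% ✗; Tm = 64.9 + 41·(6 − 16.4)/19 = 42.5°C ✓ — fails.
P2 (18 nt, A=4 T=5 G=6 C=3): longest run = 2 ✓; GC 9/18 = 50.0% ✓; Tm = 64.9 + 41·(9 − 16.4)/18 = 48.0°C ✓ — passes.
P3 (21 nt, A=6 T=7 G=3 C=5): longest run = 3 ✓; GC 8/21 = 38.1% ✓; Tm = 64.9 + 41·(8 − 16.4)/21 = 48.5°C ✓ — passes.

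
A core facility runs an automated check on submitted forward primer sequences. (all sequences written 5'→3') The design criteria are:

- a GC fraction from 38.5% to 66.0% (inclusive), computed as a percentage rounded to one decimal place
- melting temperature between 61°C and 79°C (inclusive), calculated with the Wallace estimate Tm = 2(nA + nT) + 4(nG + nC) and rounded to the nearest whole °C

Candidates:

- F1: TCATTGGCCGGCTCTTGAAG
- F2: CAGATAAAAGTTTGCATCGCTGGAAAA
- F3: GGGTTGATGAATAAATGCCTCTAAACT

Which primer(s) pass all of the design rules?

F1 only.

F1 (20 nt, A=3 T=6 G=6 C=5): GC 11/20 = 55.0% ✓; Tm = 2·9 + 4·11 = 62°C ✓ — passes.
F2 (27 nt, A=11 T=6 G=6 C=4): GC 10/27 = 37.0%, outside 38.5–66.0% ✗; Tm = 2·17 + 4·10 = 74°C ✓ — fails.
F3 (27 nt, A=9 T=8 G=6 C=4): GC 10/27 = 37.0%, outside 38.5–66.0% ✗; Tm = 2·17 + 4·10 = 74°C ✓ — fails.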